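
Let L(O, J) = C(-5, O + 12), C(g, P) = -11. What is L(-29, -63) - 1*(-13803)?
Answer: 13792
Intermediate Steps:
L(O, J) = -11
L(-29, -63) - 1*(-13803) = -11 - 1*(-13803) = -11 + 13803 = 13792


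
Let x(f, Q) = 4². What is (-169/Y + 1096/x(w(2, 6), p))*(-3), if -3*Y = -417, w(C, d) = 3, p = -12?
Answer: -56115/278 ≈ -201.85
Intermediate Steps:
x(f, Q) = 16
Y = 139 (Y = -⅓*(-417) = 139)
(-169/Y + 1096/x(w(2, 6), p))*(-3) = (-169/139 + 1096/16)*(-3) = (-169*1/139 + 1096*(1/16))*(-3) = (-169/139 + 137/2)*(-3) = (18705/278)*(-3) = -56115/278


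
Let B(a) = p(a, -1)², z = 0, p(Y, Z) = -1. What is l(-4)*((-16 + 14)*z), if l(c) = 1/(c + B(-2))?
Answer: 0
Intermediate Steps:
B(a) = 1 (B(a) = (-1)² = 1)
l(c) = 1/(1 + c) (l(c) = 1/(c + 1) = 1/(1 + c))
l(-4)*((-16 + 14)*z) = ((-16 + 14)*0)/(1 - 4) = (-2*0)/(-3) = -⅓*0 = 0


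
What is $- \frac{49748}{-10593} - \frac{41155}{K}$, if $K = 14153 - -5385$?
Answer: $\frac{536021509}{206966034} \approx 2.5899$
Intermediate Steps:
$K = 19538$ ($K = 14153 + 5385 = 19538$)
$- \frac{49748}{-10593} - \frac{41155}{K} = - \frac{49748}{-10593} - \frac{41155}{19538} = \left(-49748\right) \left(- \frac{1}{10593}\right) - \frac{41155}{19538} = \frac{49748}{10593} - \frac{41155}{19538} = \frac{536021509}{206966034}$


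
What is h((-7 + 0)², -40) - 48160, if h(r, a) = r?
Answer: -48111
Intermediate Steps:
h((-7 + 0)², -40) - 48160 = (-7 + 0)² - 48160 = (-7)² - 48160 = 49 - 48160 = -48111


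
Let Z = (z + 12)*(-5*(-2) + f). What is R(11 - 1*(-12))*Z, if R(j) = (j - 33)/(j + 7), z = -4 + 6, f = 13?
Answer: -322/3 ≈ -107.33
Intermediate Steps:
z = 2
R(j) = (-33 + j)/(7 + j)
Z = 322 (Z = (2 + 12)*(-5*(-2) + 13) = 14*(10 + 13) = 14*23 = 322)
R(11 - 1*(-12))*Z = ((-33 + (11 - 1*(-12)))/(7 + (11 - 1*(-12))))*322 = ((-33 + (11 + 12))/(7 + (11 + 12)))*322 = ((-33 + 23)/(7 + 23))*322 = (-10/30)*322 = ((1/30)*(-10))*322 = -⅓*322 = -322/3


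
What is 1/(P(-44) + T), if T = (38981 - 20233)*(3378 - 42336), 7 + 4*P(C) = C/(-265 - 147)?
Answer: -206/150459224659 ≈ -1.3691e-9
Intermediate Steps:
P(C) = -7/4 - C/1648 (P(C) = -7/4 + (C/(-265 - 147))/4 = -7/4 + (C/(-412))/4 = -7/4 + (-C/412)/4 = -7/4 - C/1648)
T = -730384584 (T = 18748*(-38958) = -730384584)
1/(P(-44) + T) = 1/((-7/4 - 1/1648*(-44)) - 730384584) = 1/((-7/4 + 11/412) - 730384584) = 1/(-355/206 - 730384584) = 1/(-150459224659/206) = -206/150459224659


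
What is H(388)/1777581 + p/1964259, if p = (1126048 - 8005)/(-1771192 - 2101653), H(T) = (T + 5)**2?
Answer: 14505350083013752/166944935354409355 ≈ 0.086887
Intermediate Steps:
H(T) = (5 + T)**2
p = -1118043/3872845 (p = 1118043/(-3872845) = 1118043*(-1/3872845) = -1118043/3872845 ≈ -0.28869)
H(388)/1777581 + p/1964259 = (5 + 388)**2/1777581 - 1118043/3872845/1964259 = 393**2*(1/1777581) - 1118043/3872845*1/1964259 = 154449*(1/1777581) - 124227/845252294095 = 17161/197509 - 124227/845252294095 = 14505350083013752/166944935354409355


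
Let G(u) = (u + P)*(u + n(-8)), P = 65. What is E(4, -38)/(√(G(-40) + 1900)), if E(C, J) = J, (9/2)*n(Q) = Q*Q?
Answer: -57*√113/565 ≈ -1.0724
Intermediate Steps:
n(Q) = 2*Q²/9 (n(Q) = 2*(Q*Q)/9 = 2*Q²/9)
G(u) = (65 + u)*(128/9 + u) (G(u) = (u + 65)*(u + (2/9)*(-8)²) = (65 + u)*(u + (2/9)*64) = (65 + u)*(u + 128/9) = (65 + u)*(128/9 + u))
E(4, -38)/(√(G(-40) + 1900)) = -38/√((8320/9 + (-40)² + (713/9)*(-40)) + 1900) = -38/√((8320/9 + 1600 - 28520/9) + 1900) = -38/√(-5800/9 + 1900) = -38*3*√113/1130 = -57*√113/565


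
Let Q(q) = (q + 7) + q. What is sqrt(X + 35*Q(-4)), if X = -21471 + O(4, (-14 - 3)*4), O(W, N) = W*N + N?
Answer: I*sqrt(21846) ≈ 147.8*I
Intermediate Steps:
Q(q) = 7 + 2*q (Q(q) = (7 + q) + q = 7 + 2*q)
O(W, N) = N + N*W (O(W, N) = N*W + N = N + N*W)
X = -21811 (X = -21471 + ((-14 - 3)*4)*(1 + 4) = -21471 - 17*4*5 = -21471 - 68*5 = -21471 - 340 = -21811)
sqrt(X + 35*Q(-4)) = sqrt(-21811 + 35*(7 + 2*(-4))) = sqrt(-21811 + 35*(7 - 8)) = sqrt(-21811 + 35*(-1)) = sqrt(-21811 - 35) = sqrt(-21846) = I*sqrt(21846)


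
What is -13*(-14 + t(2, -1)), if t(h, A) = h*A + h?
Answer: 182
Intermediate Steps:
t(h, A) = h + A*h (t(h, A) = A*h + h = h + A*h)
-13*(-14 + t(2, -1)) = -13*(-14 + 2*(1 - 1)) = -13*(-14 + 2*0) = -13*(-14 + 0) = -13*(-14) = 182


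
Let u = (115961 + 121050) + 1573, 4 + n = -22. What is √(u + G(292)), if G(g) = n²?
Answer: 2*√59815 ≈ 489.14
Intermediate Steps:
n = -26 (n = -4 - 22 = -26)
u = 238584 (u = 237011 + 1573 = 238584)
G(g) = 676 (G(g) = (-26)² = 676)
√(u + G(292)) = √(238584 + 676) = √239260 = 2*√59815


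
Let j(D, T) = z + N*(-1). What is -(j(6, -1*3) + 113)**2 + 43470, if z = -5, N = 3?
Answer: 32445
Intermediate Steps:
j(D, T) = -8 (j(D, T) = -5 + 3*(-1) = -5 - 3 = -8)
-(j(6, -1*3) + 113)**2 + 43470 = -(-8 + 113)**2 + 43470 = -1*105**2 + 43470 = -1*11025 + 43470 = -11025 + 43470 = 32445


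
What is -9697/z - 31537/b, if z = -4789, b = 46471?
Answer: 299598594/222549619 ≈ 1.3462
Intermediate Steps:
-9697/z - 31537/b = -9697/(-4789) - 31537/46471 = -9697*(-1/4789) - 31537*1/46471 = 9697/4789 - 31537/46471 = 299598594/222549619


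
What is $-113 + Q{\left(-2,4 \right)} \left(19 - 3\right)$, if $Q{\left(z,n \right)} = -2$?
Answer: $-145$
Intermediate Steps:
$-113 + Q{\left(-2,4 \right)} \left(19 - 3\right) = -113 - 2 \left(19 - 3\right) = -113 - 32 = -145$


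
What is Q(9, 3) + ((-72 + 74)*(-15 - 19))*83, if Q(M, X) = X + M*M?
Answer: -5560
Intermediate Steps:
Q(M, X) = X + M²
Q(9, 3) + ((-72 + 74)*(-15 - 19))*83 = (3 + 9²) + ((-72 + 74)*(-15 - 19))*83 = (3 + 81) + (2*(-34))*83 = 84 - 68*83 = 84 - 5644 = -5560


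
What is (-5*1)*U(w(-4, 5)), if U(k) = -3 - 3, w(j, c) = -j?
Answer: 30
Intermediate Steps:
U(k) = -6
(-5*1)*U(w(-4, 5)) = -5*1*(-6) = -5*(-6) = 30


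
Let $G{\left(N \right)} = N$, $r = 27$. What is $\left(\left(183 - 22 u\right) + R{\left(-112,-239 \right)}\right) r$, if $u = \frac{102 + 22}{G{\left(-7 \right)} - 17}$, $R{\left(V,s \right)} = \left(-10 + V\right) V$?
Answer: $376938$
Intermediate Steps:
$R{\left(V,s \right)} = V \left(-10 + V\right)$
$u = - \frac{31}{6}$ ($u = \frac{102 + 22}{-7 - 17} = \frac{124}{-24} = 124 \left(- \frac{1}{24}\right) = - \frac{31}{6} \approx -5.1667$)
$\left(\left(183 - 22 u\right) + R{\left(-112,-239 \right)}\right) r = \left(\left(183 - - \frac{341}{3}\right) - 112 \left(-10 - 112\right)\right) 27 = \left(\left(183 + \frac{341}{3}\right) - -13664\right) 27 = \left(\frac{890}{3} + 13664\right) 27 = \frac{41882}{3} \cdot 27 = 376938$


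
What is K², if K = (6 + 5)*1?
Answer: 121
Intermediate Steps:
K = 11 (K = 11*1 = 11)
K² = 11² = 121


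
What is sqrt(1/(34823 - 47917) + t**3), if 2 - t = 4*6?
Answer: 3*I*sqrt(202847756758)/13094 ≈ 103.19*I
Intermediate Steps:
t = -22 (t = 2 - 4*6 = 2 - 1*24 = 2 - 24 = -22)
sqrt(1/(34823 - 47917) + t**3) = sqrt(1/(34823 - 47917) + (-22)**3) = sqrt(1/(-13094) - 10648) = sqrt(-1/13094 - 10648) = sqrt(-139424913/13094) = 3*I*sqrt(202847756758)/13094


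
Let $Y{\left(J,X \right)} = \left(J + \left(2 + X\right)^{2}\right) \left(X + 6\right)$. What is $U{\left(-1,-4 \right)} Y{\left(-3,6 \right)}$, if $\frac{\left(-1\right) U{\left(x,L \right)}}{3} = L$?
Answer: $8784$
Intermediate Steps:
$U{\left(x,L \right)} = - 3 L$
$Y{\left(J,X \right)} = \left(6 + X\right) \left(J + \left(2 + X\right)^{2}\right)$ ($Y{\left(J,X \right)} = \left(J + \left(2 + X\right)^{2}\right) \left(6 + X\right) = \left(6 + X\right) \left(J + \left(2 + X\right)^{2}\right)$)
$U{\left(-1,-4 \right)} Y{\left(-3,6 \right)} = \left(-3\right) \left(-4\right) \left(6 \left(-3\right) + 6 \left(2 + 6\right)^{2} - 18 + 6 \left(2 + 6\right)^{2}\right) = 12 \left(-18 + 6 \cdot 8^{2} - 18 + 6 \cdot 8^{2}\right) = 12 \left(-18 + 6 \cdot 64 - 18 + 6 \cdot 64\right) = 12 \left(-18 + 384 - 18 + 384\right) = 12 \cdot 732 = 8784$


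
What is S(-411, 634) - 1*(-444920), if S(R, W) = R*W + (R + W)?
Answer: 184569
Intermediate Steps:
S(R, W) = R + W + R*W
S(-411, 634) - 1*(-444920) = (-411 + 634 - 411*634) - 1*(-444920) = (-411 + 634 - 260574) + 444920 = -260351 + 444920 = 184569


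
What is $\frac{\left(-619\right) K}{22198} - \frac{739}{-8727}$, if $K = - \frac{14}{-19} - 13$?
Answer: $\frac{1570351147}{3680716974} \approx 0.42664$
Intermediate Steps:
$K = - \frac{233}{19}$ ($K = \left(-14\right) \left(- \frac{1}{19}\right) - 13 = \frac{14}{19} - 13 = - \frac{233}{19} \approx -12.263$)
$\frac{\left(-619\right) K}{22198} - \frac{739}{-8727} = \frac{\left(-619\right) \left(- \frac{233}{19}\right)}{22198} - \frac{739}{-8727} = \frac{144227}{19} \cdot \frac{1}{22198} - - \frac{739}{8727} = \frac{144227}{421762} + \frac{739}{8727} = \frac{1570351147}{3680716974}$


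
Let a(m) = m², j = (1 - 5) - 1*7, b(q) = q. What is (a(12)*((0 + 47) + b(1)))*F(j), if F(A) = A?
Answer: -76032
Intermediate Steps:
j = -11 (j = -4 - 7 = -11)
(a(12)*((0 + 47) + b(1)))*F(j) = (12²*((0 + 47) + 1))*(-11) = (144*(47 + 1))*(-11) = (144*48)*(-11) = 6912*(-11) = -76032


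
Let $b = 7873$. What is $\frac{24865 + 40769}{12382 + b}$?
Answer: $\frac{65634}{20255} \approx 3.2404$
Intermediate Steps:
$\frac{24865 + 40769}{12382 + b} = \frac{24865 + 40769}{12382 + 7873} = \frac{65634}{20255}$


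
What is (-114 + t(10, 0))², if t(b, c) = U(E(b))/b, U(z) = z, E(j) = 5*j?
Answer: 11881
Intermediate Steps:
t(b, c) = 5 (t(b, c) = (5*b)/b = 5)
(-114 + t(10, 0))² = (-114 + 5)² = (-109)² = 11881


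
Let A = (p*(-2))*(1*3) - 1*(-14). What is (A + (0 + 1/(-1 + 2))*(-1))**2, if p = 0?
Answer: 169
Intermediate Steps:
A = 14 (A = (0*(-2))*(1*3) - 1*(-14) = 0*3 + 14 = 0 + 14 = 14)
(A + (0 + 1/(-1 + 2))*(-1))**2 = (14 + (0 + 1/(-1 + 2))*(-1))**2 = (14 + (0 + 1/1)*(-1))**2 = (14 + (0 + 1)*(-1))**2 = (14 + 1*(-1))**2 = (14 - 1)**2 = 13**2 = 169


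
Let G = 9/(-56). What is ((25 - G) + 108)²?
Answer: 55606849/3136 ≈ 17732.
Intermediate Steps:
G = -9/56 (G = 9*(-1/56) = -9/56 ≈ -0.16071)
((25 - G) + 108)² = ((25 - 1*(-9/56)) + 108)² = ((25 + 9/56) + 108)² = (1409/56 + 108)² = (7457/56)² = 55606849/3136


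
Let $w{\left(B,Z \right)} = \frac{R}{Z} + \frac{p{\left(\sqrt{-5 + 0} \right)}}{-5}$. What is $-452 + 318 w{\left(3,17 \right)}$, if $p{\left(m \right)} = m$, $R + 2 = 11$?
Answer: $- \frac{4822}{17} - \frac{318 i \sqrt{5}}{5} \approx -283.65 - 142.21 i$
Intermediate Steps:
$R = 9$ ($R = -2 + 11 = 9$)
$w{\left(B,Z \right)} = \frac{9}{Z} - \frac{i \sqrt{5}}{5}$ ($w{\left(B,Z \right)} = \frac{9}{Z} + \frac{\sqrt{-5 + 0}}{-5} = \frac{9}{Z} + \sqrt{-5} \left(- \frac{1}{5}\right) = \frac{9}{Z} + i \sqrt{5} \left(- \frac{1}{5}\right) = \frac{9}{Z} - \frac{i \sqrt{5}}{5}$)
$-452 + 318 w{\left(3,17 \right)} = -452 + 318 \left(\frac{9}{17} - \frac{i \sqrt{5}}{5}\right) = -452 + \left(\frac{2862}{17} - \frac{318 i \sqrt{5}}{5}\right) = - \frac{4822}{17} - \frac{318 i \sqrt{5}}{5}$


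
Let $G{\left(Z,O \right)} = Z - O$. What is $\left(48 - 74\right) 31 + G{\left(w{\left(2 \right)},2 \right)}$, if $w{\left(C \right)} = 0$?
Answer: $-808$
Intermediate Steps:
$\left(48 - 74\right) 31 + G{\left(w{\left(2 \right)},2 \right)} = \left(48 - 74\right) 31 + \left(0 - 2\right) = \left(-26\right) 31 + \left(0 - 2\right) = -806 - 2 = -808$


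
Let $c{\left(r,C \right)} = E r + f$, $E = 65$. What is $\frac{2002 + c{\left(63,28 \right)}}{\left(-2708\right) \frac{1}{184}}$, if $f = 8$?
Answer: $- \frac{280830}{677} \approx -414.82$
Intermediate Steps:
$c{\left(r,C \right)} = 8 + 65 r$ ($c{\left(r,C \right)} = 65 r + 8 = 8 + 65 r$)
$\frac{2002 + c{\left(63,28 \right)}}{\left(-2708\right) \frac{1}{184}} = \frac{2002 + \left(8 + 65 \cdot 63\right)}{\left(-2708\right) \frac{1}{184}} = \frac{2002 + \left(8 + 4095\right)}{\left(-2708\right) \frac{1}{184}} = \frac{2002 + 4103}{- \frac{677}{46}} = 6105 \left(- \frac{46}{677}\right) = - \frac{280830}{677}$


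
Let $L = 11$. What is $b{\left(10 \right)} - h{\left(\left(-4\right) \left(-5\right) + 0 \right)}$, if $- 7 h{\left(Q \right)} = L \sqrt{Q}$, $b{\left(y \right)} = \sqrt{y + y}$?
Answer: $\frac{36 \sqrt{5}}{7} \approx 11.5$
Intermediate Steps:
$b{\left(y \right)} = \sqrt{2} \sqrt{y}$ ($b{\left(y \right)} = \sqrt{2 y} = \sqrt{2} \sqrt{y}$)
$h{\left(Q \right)} = - \frac{11 \sqrt{Q}}{7}$
$b{\left(10 \right)} - h{\left(\left(-4\right) \left(-5\right) + 0 \right)} = \sqrt{2} \sqrt{10} - - \frac{11 \sqrt{\left(-4\right) \left(-5\right) + 0}}{7} = 2 \sqrt{5} - - \frac{11 \sqrt{20 + 0}}{7} = 2 \sqrt{5} - - \frac{11 \sqrt{20}}{7} = 2 \sqrt{5} - - \frac{11 \cdot 2 \sqrt{5}}{7} = 2 \sqrt{5} - - \frac{22 \sqrt{5}}{7} = 2 \sqrt{5} + \frac{22 \sqrt{5}}{7} = \frac{36 \sqrt{5}}{7}$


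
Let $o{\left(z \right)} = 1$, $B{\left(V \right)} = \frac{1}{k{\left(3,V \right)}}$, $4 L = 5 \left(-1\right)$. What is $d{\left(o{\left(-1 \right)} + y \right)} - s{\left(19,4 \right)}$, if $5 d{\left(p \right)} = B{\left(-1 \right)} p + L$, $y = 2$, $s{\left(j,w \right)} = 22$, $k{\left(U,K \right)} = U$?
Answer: $- \frac{441}{20} \approx -22.05$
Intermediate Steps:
$L = - \frac{5}{4}$ ($L = \frac{5 \left(-1\right)}{4} = \frac{1}{4} \left(-5\right) = - \frac{5}{4} \approx -1.25$)
$B{\left(V \right)} = \frac{1}{3}$
$d{\left(p \right)} = - \frac{1}{4} + \frac{p}{15}$ ($d{\left(p \right)} = \frac{\frac{p}{3} - \frac{5}{4}}{5} = \frac{- \frac{5}{4} + \frac{p}{3}}{5} = - \frac{1}{4} + \frac{p}{15}$)
$d{\left(o{\left(-1 \right)} + y \right)} - s{\left(19,4 \right)} = \left(- \frac{1}{4} + \frac{1 + 2}{15}\right) - 22 = \left(- \frac{1}{4} + \frac{1}{15} \cdot 3\right) - 22 = \left(- \frac{1}{4} + \frac{1}{5}\right) - 22 = - \frac{1}{20} - 22 = - \frac{441}{20}$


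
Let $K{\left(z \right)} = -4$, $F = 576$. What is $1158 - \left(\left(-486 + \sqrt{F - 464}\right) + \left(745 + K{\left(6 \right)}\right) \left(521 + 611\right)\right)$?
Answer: $-837168 - 4 \sqrt{7} \approx -8.3718 \cdot 10^{5}$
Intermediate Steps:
$1158 - \left(\left(-486 + \sqrt{F - 464}\right) + \left(745 + K{\left(6 \right)}\right) \left(521 + 611\right)\right) = 1158 - \left(\left(-486 + \sqrt{576 - 464}\right) + \left(745 - 4\right) \left(521 + 611\right)\right) = 1158 - \left(\left(-486 + \sqrt{112}\right) + 741 \cdot 1132\right) = 1158 - \left(\left(-486 + 4 \sqrt{7}\right) + 838812\right) = 1158 - \left(838326 + 4 \sqrt{7}\right) = -837168 - 4 \sqrt{7}$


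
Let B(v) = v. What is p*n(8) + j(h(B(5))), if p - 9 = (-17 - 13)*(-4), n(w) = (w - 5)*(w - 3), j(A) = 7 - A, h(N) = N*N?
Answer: 1917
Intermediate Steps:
h(N) = N**2
n(w) = (-5 + w)*(-3 + w)
p = 129 (p = 9 + (-17 - 13)*(-4) = 9 - 30*(-4) = 9 + 120 = 129)
p*n(8) + j(h(B(5))) = 129*(15 + 8**2 - 8*8) + (7 - 1*5**2) = 129*(15 + 64 - 64) + (7 - 1*25) = 129*15 + (7 - 25) = 1935 - 18 = 1917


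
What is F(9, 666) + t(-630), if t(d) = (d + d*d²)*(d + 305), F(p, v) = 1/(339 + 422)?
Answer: 61843030089751/761 ≈ 8.1265e+10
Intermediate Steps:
F(p, v) = 1/761
t(d) = (305 + d)*(d + d³) (t(d) = (d + d³)*(305 + d) = (305 + d)*(d + d³))
F(9, 666) + t(-630) = 1/761 - 630*(305 - 630 + (-630)³ + 305*(-630)²) = 1/761 - 630*(305 - 630 - 250047000 + 305*396900) = 1/761 - 630*(305 - 630 - 250047000 + 121054500) = 1/761 - 630*(-128992825) = 1/761 + 81265479750 = 61843030089751/761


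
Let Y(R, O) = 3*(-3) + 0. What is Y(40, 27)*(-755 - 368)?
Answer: 10107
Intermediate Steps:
Y(R, O) = -9 (Y(R, O) = -9 + 0 = -9)
Y(40, 27)*(-755 - 368) = -9*(-755 - 368) = -9*(-1123) = 10107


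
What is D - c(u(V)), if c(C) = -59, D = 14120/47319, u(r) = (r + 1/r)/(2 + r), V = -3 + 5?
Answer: 2805941/47319 ≈ 59.298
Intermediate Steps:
V = 2
u(r) = (r + 1/r)/(2 + r)
D = 14120/47319 (D = 14120*(1/47319) = 14120/47319 ≈ 0.29840)
D - c(u(V)) = 14120/47319 - 1*(-59) = 14120/47319 + 59 = 2805941/47319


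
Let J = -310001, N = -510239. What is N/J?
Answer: 510239/310001 ≈ 1.6459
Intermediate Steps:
N/J = -510239/(-310001) = -510239*(-1/310001) = 510239/310001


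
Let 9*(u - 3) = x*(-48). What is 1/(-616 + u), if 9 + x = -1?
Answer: -3/1679 ≈ -0.0017868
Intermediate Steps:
x = -10 (x = -9 - 1 = -10)
u = 169/3 (u = 3 + (-10*(-48))/9 = 3 + (⅑)*480 = 3 + 160/3 = 169/3 ≈ 56.333)
1/(-616 + u) = 1/(-616 + 169/3) = 1/(-1679/3) = -3/1679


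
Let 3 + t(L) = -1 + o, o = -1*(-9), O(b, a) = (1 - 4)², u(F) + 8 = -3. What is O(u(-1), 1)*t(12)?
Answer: 45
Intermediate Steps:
u(F) = -11 (u(F) = -8 - 3 = -11)
O(b, a) = 9 (O(b, a) = (-3)² = 9)
o = 9
t(L) = 5 (t(L) = -3 + (-1 + 9) = -3 + 8 = 5)
O(u(-1), 1)*t(12) = 9*5 = 45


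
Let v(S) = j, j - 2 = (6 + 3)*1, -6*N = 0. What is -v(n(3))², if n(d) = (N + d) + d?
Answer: -121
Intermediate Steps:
N = 0 (N = -⅙*0 = 0)
j = 11 (j = 2 + (6 + 3)*1 = 2 + 9*1 = 2 + 9 = 11)
n(d) = 2*d (n(d) = (0 + d) + d = d + d = 2*d)
v(S) = 11
-v(n(3))² = -1*11² = -1*121 = -121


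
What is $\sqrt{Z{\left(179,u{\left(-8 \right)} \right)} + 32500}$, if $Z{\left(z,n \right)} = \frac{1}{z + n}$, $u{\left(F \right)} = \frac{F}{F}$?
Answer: $\frac{\sqrt{29250005}}{30} \approx 180.28$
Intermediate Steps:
$u{\left(F \right)} = 1$
$Z{\left(z,n \right)} = \frac{1}{n + z}$
$\sqrt{Z{\left(179,u{\left(-8 \right)} \right)} + 32500} = \sqrt{\frac{1}{1 + 179} + 32500} = \sqrt{\frac{1}{180} + 32500} = \sqrt{\frac{5850001}{180}} = \frac{\sqrt{29250005}}{30}$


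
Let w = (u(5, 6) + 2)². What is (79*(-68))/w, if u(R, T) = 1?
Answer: -5372/9 ≈ -596.89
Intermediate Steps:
w = 9 (w = (1 + 2)² = 3² = 9)
(79*(-68))/w = (79*(-68))/9 = -5372*⅑ = -5372/9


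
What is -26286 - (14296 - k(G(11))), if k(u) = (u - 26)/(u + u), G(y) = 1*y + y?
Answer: -446403/11 ≈ -40582.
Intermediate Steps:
G(y) = 2*y (G(y) = y + y = 2*y)
k(u) = (-26 + u)/(2*u) (k(u) = (-26 + u)/((2*u)) = (-26 + u)*(1/(2*u)) = (-26 + u)/(2*u))
-26286 - (14296 - k(G(11))) = -26286 - (14296 - (-26 + 2*11)/(2*(2*11))) = -26286 - (14296 - (-26 + 22)/(2*22)) = -26286 - (14296 - (-4)/(2*22)) = -26286 - (14296 - 1*(-1/11)) = -26286 - (14296 + 1/11) = -26286 - 1*157257/11 = -26286 - 157257/11 = -446403/11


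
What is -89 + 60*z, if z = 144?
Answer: 8551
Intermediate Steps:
-89 + 60*z = -89 + 60*144 = -89 + 8640 = 8551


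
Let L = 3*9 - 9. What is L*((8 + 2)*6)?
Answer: 1080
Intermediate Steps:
L = 18 (L = 27 - 9 = 18)
L*((8 + 2)*6) = 18*((8 + 2)*6) = 18*(10*6) = 18*60 = 1080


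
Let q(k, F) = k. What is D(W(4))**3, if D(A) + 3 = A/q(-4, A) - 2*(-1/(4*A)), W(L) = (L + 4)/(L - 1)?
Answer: -4657463/110592 ≈ -42.114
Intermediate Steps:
W(L) = (4 + L)/(-1 + L)
D(A) = -3 + 1/(2*A) - A/4 (D(A) = -3 + (A/(-4) - 2*(-1/(4*A))) = -3 + (A*(-1/4) - 2*(-1/(4*A))) = -3 + (-A/4 - (-1)/(2*A)) = -3 + (-A/4 + 1/(2*A)) = -3 + (1/(2*A) - A/4) = -3 + 1/(2*A) - A/4)
D(W(4))**3 = ((2 - (4 + 4)/(-1 + 4)*(12 + (4 + 4)/(-1 + 4)))/(4*(((4 + 4)/(-1 + 4)))))**3 = ((2 - 8/3*(12 + 8/3))/(4*((8/3))))**3 = ((2 - (1/3)*8*(12 + (1/3)*8))/(4*(((1/3)*8))))**3 = ((2 - 1*8/3*(12 + 8/3))/(4*(8/3)))**3 = ((1/4)*(3/8)*(2 - 1*8/3*44/3))**3 = ((1/4)*(3/8)*(2 - 352/9))**3 = ((1/4)*(3/8)*(-334/9))**3 = (-167/48)**3 = -4657463/110592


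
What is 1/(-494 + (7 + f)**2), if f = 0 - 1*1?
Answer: -1/458 ≈ -0.0021834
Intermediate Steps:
f = -1 (f = 0 - 1 = -1)
1/(-494 + (7 + f)**2) = 1/(-494 + (7 - 1)**2) = 1/(-494 + 6**2) = 1/(-494 + 36) = 1/(-458) = -1/458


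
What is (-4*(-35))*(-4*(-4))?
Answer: 2240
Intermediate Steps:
(-4*(-35))*(-4*(-4)) = 140*16 = 2240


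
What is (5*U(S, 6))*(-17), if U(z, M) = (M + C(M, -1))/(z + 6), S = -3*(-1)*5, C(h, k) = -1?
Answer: -425/21 ≈ -20.238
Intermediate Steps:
S = 15 (S = 3*5 = 15)
U(z, M) = (-1 + M)/(6 + z) (U(z, M) = (M - 1)/(z + 6) = (-1 + M)/(6 + z))
(5*U(S, 6))*(-17) = (5*((-1 + 6)/(6 + 15)))*(-17) = (5*(5/21))*(-17) = (25/21)*(-17) = -425/21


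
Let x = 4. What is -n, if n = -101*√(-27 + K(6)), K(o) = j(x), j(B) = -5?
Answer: 404*I*√2 ≈ 571.34*I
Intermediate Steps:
K(o) = -5
n = -404*I*√2 (n = -101*√(-27 - 5) = -404*I*√2 ≈ -571.34*I)
-n = -(-404)*I*√2 = 404*I*√2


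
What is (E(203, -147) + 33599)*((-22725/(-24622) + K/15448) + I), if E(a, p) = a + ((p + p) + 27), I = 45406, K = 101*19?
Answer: 289592402166285195/190180328 ≈ 1.5227e+9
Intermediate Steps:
K = 1919
E(a, p) = 27 + a + 2*p (E(a, p) = a + (2*p + 27) = a + (27 + 2*p) = 27 + a + 2*p)
(E(203, -147) + 33599)*((-22725/(-24622) + K/15448) + I) = ((27 + 203 + 2*(-147)) + 33599)*((-22725/(-24622) + 1919/15448) + 45406) = ((27 + 203 - 294) + 33599)*((-22725*(-1/24622) + 1919*(1/15448)) + 45406) = (-64 + 33599)*((22725/24622 + 1919/15448) + 45406) = 33535*(199152709/190180328 + 45406) = 33535*(8635527125877/190180328) = 289592402166285195/190180328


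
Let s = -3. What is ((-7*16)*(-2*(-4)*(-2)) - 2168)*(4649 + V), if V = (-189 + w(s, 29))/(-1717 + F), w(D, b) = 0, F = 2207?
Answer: -61175764/35 ≈ -1.7479e+6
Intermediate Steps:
V = -27/70 (V = (-189 + 0)/(-1717 + 2207) = -189/490 = -189*1/490 = -27/70 ≈ -0.38571)
((-7*16)*(-2*(-4)*(-2)) - 2168)*(4649 + V) = ((-7*16)*(-2*(-4)*(-2)) - 2168)*(4649 - 27/70) = (-896*(-2) - 2168)*(325403/70) = (-112*(-16) - 2168)*(325403/70) = (1792 - 2168)*(325403/70) = -376*325403/70 = -61175764/35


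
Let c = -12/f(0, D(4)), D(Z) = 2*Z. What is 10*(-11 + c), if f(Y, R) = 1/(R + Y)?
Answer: -1070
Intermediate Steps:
c = -96 (c = -12/(1/(2*4 + 0)) = -12/(1/(8 + 0)) = -12/(1/8) = -12/1/8 = -12*8 = -96)
10*(-11 + c) = 10*(-11 - 96) = 10*(-107) = -1070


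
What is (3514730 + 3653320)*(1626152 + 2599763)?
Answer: 30291570015750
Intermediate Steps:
(3514730 + 3653320)*(1626152 + 2599763) = 7168050*4225915 = 30291570015750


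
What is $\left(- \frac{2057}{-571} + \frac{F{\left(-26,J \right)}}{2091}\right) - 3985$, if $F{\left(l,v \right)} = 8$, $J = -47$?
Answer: $- \frac{4753628830}{1193961} \approx -3981.4$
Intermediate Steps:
$\left(- \frac{2057}{-571} + \frac{F{\left(-26,J \right)}}{2091}\right) - 3985 = \left(- \frac{2057}{-571} + \frac{8}{2091}\right) - 3985 = \left(\left(-2057\right) \left(- \frac{1}{571}\right) + 8 \cdot \frac{1}{2091}\right) - 3985 = \left(\frac{2057}{571} + \frac{8}{2091}\right) - 3985 = \frac{4305755}{1193961} - 3985 = - \frac{4753628830}{1193961}$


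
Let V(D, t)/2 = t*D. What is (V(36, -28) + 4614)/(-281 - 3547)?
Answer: -433/638 ≈ -0.67868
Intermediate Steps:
V(D, t) = 2*D*t (V(D, t) = 2*(t*D) = 2*(D*t) = 2*D*t)
(V(36, -28) + 4614)/(-281 - 3547) = (2*36*(-28) + 4614)/(-281 - 3547) = (-2016 + 4614)/(-3828) = 2598*(-1/3828) = -433/638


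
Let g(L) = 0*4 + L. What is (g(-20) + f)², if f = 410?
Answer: 152100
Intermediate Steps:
g(L) = L (g(L) = 0 + L = L)
(g(-20) + f)² = (-20 + 410)² = 390² = 152100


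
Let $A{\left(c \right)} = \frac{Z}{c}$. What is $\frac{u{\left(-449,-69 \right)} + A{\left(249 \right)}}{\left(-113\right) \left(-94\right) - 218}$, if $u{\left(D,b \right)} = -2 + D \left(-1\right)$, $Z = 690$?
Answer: $\frac{37331}{863532} \approx 0.043231$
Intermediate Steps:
$u{\left(D,b \right)} = -2 - D$
$A{\left(c \right)} = \frac{690}{c}$
$\frac{u{\left(-449,-69 \right)} + A{\left(249 \right)}}{\left(-113\right) \left(-94\right) - 218} = \frac{\left(-2 - -449\right) + \frac{690}{249}}{\left(-113\right) \left(-94\right) - 218} = \frac{\left(-2 + 449\right) + 690 \cdot \frac{1}{249}}{10622 - 218} = \frac{447 + \frac{230}{83}}{10404} = \frac{37331}{83} \cdot \frac{1}{10404} = \frac{37331}{863532}$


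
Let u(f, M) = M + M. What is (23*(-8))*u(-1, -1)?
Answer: 368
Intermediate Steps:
u(f, M) = 2*M
(23*(-8))*u(-1, -1) = (23*(-8))*(2*(-1)) = -184*(-2) = 368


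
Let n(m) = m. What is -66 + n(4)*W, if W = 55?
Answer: 154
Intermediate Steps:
-66 + n(4)*W = -66 + 4*55 = -66 + 220 = 154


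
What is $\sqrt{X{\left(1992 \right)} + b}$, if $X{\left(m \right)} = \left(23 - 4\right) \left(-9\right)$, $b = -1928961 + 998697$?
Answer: $i \sqrt{930435} \approx 964.59 i$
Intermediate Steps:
$b = -930264$
$X{\left(m \right)} = -171$ ($X{\left(m \right)} = 19 \left(-9\right) = -171$)
$\sqrt{X{\left(1992 \right)} + b} = \sqrt{-171 - 930264} = \sqrt{-930435} = i \sqrt{930435}$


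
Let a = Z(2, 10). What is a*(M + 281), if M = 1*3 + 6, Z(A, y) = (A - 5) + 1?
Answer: -580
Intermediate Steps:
Z(A, y) = -4 + A (Z(A, y) = (-5 + A) + 1 = -4 + A)
a = -2 (a = -4 + 2 = -2)
M = 9 (M = 3 + 6 = 9)
a*(M + 281) = -2*(9 + 281) = -2*290 = -580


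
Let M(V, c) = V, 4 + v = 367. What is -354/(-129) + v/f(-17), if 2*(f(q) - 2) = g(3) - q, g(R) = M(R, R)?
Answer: 5675/172 ≈ 32.994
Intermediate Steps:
v = 363 (v = -4 + 367 = 363)
g(R) = R
f(q) = 7/2 - q/2 (f(q) = 2 + (3 - q)/2 = 2 + (3/2 - q/2) = 7/2 - q/2)
-354/(-129) + v/f(-17) = -354/(-129) + 363/(7/2 - ½*(-17)) = -354*(-1/129) + 363/(7/2 + 17/2) = 118/43 + 363/12 = 118/43 + 363*(1/12) = 118/43 + 121/4 = 5675/172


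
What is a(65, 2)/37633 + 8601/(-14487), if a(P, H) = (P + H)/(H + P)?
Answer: -107888982/181729757 ≈ -0.59368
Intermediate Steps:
a(P, H) = 1 (a(P, H) = (H + P)/(H + P) = 1)
a(65, 2)/37633 + 8601/(-14487) = 1/37633 + 8601/(-14487) = 1*(1/37633) + 8601*(-1/14487) = 1/37633 - 2867/4829 = -107888982/181729757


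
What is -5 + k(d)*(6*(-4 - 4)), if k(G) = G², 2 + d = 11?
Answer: -3893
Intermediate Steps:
d = 9 (d = -2 + 11 = 9)
-5 + k(d)*(6*(-4 - 4)) = -5 + 9²*(6*(-4 - 4)) = -5 + 81*(6*(-8)) = -5 + 81*(-48) = -5 - 3888 = -3893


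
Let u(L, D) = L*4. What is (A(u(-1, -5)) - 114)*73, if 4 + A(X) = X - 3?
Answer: -9125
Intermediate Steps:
u(L, D) = 4*L
A(X) = -7 + X (A(X) = -4 + (X - 3) = -4 + (-3 + X) = -7 + X)
(A(u(-1, -5)) - 114)*73 = ((-7 + 4*(-1)) - 114)*73 = ((-7 - 4) - 114)*73 = (-11 - 114)*73 = -125*73 = -9125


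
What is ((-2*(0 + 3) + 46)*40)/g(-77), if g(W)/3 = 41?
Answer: 1600/123 ≈ 13.008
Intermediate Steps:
g(W) = 123 (g(W) = 3*41 = 123)
((-2*(0 + 3) + 46)*40)/g(-77) = ((-2*(0 + 3) + 46)*40)/123 = ((-2*3 + 46)*40)*(1/123) = ((-6 + 46)*40)*(1/123) = (40*40)*(1/123) = 1600*(1/123) = 1600/123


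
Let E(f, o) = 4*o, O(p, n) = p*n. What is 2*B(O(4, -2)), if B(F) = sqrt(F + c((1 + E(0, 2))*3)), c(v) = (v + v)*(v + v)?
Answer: 4*sqrt(727) ≈ 107.85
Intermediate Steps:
O(p, n) = n*p
c(v) = 4*v**2 (c(v) = (2*v)*(2*v) = 4*v**2)
B(F) = sqrt(2916 + F) (B(F) = sqrt(F + 4*((1 + 4*2)*3)**2) = sqrt(F + 4*((1 + 8)*3)**2) = sqrt(F + 4*(9*3)**2) = sqrt(F + 4*27**2) = sqrt(F + 4*729) = sqrt(F + 2916) = sqrt(2916 + F))
2*B(O(4, -2)) = 2*sqrt(2916 - 2*4) = 2*sqrt(2916 - 8) = 2*sqrt(2908) = 2*(2*sqrt(727)) = 4*sqrt(727)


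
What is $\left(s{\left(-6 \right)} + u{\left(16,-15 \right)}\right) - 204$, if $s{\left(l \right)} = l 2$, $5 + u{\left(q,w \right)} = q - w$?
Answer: $-190$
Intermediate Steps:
$u{\left(q,w \right)} = -5 + q - w$ ($u{\left(q,w \right)} = -5 + \left(q - w\right) = -5 + q - w$)
$s{\left(l \right)} = 2 l$
$\left(s{\left(-6 \right)} + u{\left(16,-15 \right)}\right) - 204 = \left(2 \left(-6\right) - -26\right) - 204 = \left(-12 + \left(-5 + 16 + 15\right)\right) - 204 = \left(-12 + 26\right) - 204 = 14 - 204 = -190$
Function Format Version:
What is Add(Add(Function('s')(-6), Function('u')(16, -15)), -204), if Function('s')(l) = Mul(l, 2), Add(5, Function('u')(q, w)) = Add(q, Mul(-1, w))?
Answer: -190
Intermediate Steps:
Function('u')(q, w) = Add(-5, q, Mul(-1, w)) (Function('u')(q, w) = Add(-5, Add(q, Mul(-1, w))) = Add(-5, q, Mul(-1, w)))
Function('s')(l) = Mul(2, l)
Add(Add(Function('s')(-6), Function('u')(16, -15)), -204) = Add(Add(Mul(2, -6), Add(-5, 16, Mul(-1, -15))), -204) = Add(Add(-12, Add(-5, 16, 15)), -204) = Add(Add(-12, 26), -204) = Add(14, -204) = -190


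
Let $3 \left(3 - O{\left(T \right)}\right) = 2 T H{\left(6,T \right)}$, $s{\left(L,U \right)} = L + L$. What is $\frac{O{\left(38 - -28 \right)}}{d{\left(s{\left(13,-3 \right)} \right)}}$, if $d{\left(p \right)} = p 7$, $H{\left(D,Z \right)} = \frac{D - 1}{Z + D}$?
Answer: $- \frac{1}{3276} \approx -0.00030525$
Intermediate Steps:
$s{\left(L,U \right)} = 2 L$
$H{\left(D,Z \right)} = \frac{-1 + D}{D + Z}$
$d{\left(p \right)} = 7 p$
$O{\left(T \right)} = 3 - \frac{10 T}{3 \left(6 + T\right)}$ ($O{\left(T \right)} = 3 - \frac{2 T \frac{-1 + 6}{6 + T}}{3} = 3 - \frac{2 T \frac{1}{6 + T} 5}{3} = 3 - \frac{2 T \frac{5}{6 + T}}{3} = 3 - \frac{10 T \frac{1}{6 + T}}{3} = 3 - \frac{10 T}{3 \left(6 + T\right)}$)
$\frac{O{\left(38 - -28 \right)}}{d{\left(s{\left(13,-3 \right)} \right)}} = \frac{\frac{1}{3} \frac{1}{6 + \left(38 - -28\right)} \left(54 - \left(38 - -28\right)\right)}{7 \cdot 2 \cdot 13} = \frac{\frac{1}{3} \frac{1}{6 + \left(38 + 28\right)} \left(54 - \left(38 + 28\right)\right)}{7 \cdot 26} = \frac{\frac{1}{3} \frac{1}{6 + 66} \left(54 - 66\right)}{182} = \frac{54 - 66}{3 \cdot 72} \cdot \frac{1}{182} = \frac{1}{3} \cdot \frac{1}{72} \left(-12\right) \frac{1}{182} = \left(- \frac{1}{18}\right) \frac{1}{182} = - \frac{1}{3276}$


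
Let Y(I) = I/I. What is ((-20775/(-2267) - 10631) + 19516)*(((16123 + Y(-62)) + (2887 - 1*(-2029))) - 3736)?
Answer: 348901763280/2267 ≈ 1.5390e+8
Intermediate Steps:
Y(I) = 1
((-20775/(-2267) - 10631) + 19516)*(((16123 + Y(-62)) + (2887 - 1*(-2029))) - 3736) = ((-20775/(-2267) - 10631) + 19516)*(((16123 + 1) + (2887 - 1*(-2029))) - 3736) = ((-20775*(-1/2267) - 10631) + 19516)*((16124 + (2887 + 2029)) - 3736) = ((20775/2267 - 10631) + 19516)*((16124 + 4916) - 3736) = (-24079702/2267 + 19516)*(21040 - 3736) = (20163070/2267)*17304 = 348901763280/2267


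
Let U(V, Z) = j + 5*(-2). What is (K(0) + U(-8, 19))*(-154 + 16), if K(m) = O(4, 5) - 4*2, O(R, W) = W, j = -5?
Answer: 2484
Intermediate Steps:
U(V, Z) = -15 (U(V, Z) = -5 + 5*(-2) = -5 - 10 = -15)
K(m) = -3 (K(m) = 5 - 4*2 = 5 - 8 = -3)
(K(0) + U(-8, 19))*(-154 + 16) = (-3 - 15)*(-154 + 16) = -18*(-138) = 2484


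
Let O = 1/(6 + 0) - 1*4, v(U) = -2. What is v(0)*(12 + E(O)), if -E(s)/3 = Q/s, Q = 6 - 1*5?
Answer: -588/23 ≈ -25.565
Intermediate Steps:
Q = 1 (Q = 6 - 5 = 1)
O = -23/6 (O = 1/6 - 4 = ⅙ - 4 = -23/6 ≈ -3.8333)
E(s) = -3/s
v(0)*(12 + E(O)) = -2*(12 - 3/(-23/6)) = -2*(12 - 3*(-6/23)) = -2*(12 + 18/23) = -2*294/23 = -588/23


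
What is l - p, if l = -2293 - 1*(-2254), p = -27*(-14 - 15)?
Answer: -822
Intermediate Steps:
p = 783 (p = -27*(-29) = 783)
l = -39 (l = -2293 + 2254 = -39)
l - p = -39 - 1*783 = -39 - 783 = -822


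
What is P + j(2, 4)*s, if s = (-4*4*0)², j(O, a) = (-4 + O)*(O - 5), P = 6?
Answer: 6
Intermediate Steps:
j(O, a) = (-5 + O)*(-4 + O) (j(O, a) = (-4 + O)*(-5 + O) = (-5 + O)*(-4 + O))
s = 0 (s = (-16*0)² = 0² = 0)
P + j(2, 4)*s = 6 + (20 + 2² - 9*2)*0 = 6 + (20 + 4 - 18)*0 = 6 + 6*0 = 6 + 0 = 6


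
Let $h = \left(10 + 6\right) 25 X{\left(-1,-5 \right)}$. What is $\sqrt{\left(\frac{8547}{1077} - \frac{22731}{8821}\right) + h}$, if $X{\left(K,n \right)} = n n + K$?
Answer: $\frac{50 \sqrt{38529922417774}}{3166739} \approx 98.007$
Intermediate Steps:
$X{\left(K,n \right)} = K + n^{2}$ ($X{\left(K,n \right)} = n^{2} + K = K + n^{2}$)
$h = 9600$ ($h = \left(10 + 6\right) 25 \left(-1 + \left(-5\right)^{2}\right) = 16 \cdot 25 \left(-1 + 25\right) = 400 \cdot 24 = 9600$)
$\sqrt{\left(\frac{8547}{1077} - \frac{22731}{8821}\right) + h} = \sqrt{\left(\frac{8547}{1077} - \frac{22731}{8821}\right) + 9600} = \sqrt{\left(8547 \cdot \frac{1}{1077} - \frac{22731}{8821}\right) + 9600} = \sqrt{\left(\frac{2849}{359} - \frac{22731}{8821}\right) + 9600} = \sqrt{\frac{16970600}{3166739} + 9600} = \sqrt{\frac{30417665000}{3166739}} = \frac{50 \sqrt{38529922417774}}{3166739}$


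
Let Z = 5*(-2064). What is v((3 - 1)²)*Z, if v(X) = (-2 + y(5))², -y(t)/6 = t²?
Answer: -238433280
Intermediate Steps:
y(t) = -6*t²
v(X) = 23104 (v(X) = (-2 - 6*5²)² = (-2 - 6*25)² = (-2 - 150)² = (-152)² = 23104)
Z = -10320
v((3 - 1)²)*Z = 23104*(-10320) = -238433280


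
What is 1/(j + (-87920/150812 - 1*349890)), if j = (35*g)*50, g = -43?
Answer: -37703/16029075400 ≈ -2.3522e-6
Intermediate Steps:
j = -75250 (j = (35*(-43))*50 = -1505*50 = -75250)
1/(j + (-87920/150812 - 1*349890)) = 1/(-75250 + (-87920/150812 - 1*349890)) = 1/(-75250 + (-87920*1/150812 - 349890)) = 1/(-75250 + (-21980/37703 - 349890)) = 1/(-75250 - 13191924650/37703) = 1/(-16029075400/37703) = -37703/16029075400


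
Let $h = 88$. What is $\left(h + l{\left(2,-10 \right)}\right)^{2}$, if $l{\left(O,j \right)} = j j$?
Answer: $35344$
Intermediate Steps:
$l{\left(O,j \right)} = j^{2}$
$\left(h + l{\left(2,-10 \right)}\right)^{2} = \left(88 + \left(-10\right)^{2}\right)^{2} = \left(88 + 100\right)^{2} = 188^{2} = 35344$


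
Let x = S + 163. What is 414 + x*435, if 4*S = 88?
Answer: 80889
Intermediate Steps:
S = 22 (S = (1/4)*88 = 22)
x = 185 (x = 22 + 163 = 185)
414 + x*435 = 414 + 185*435 = 414 + 80475 = 80889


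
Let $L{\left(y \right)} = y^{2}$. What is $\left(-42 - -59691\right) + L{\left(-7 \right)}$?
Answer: $59698$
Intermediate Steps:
$\left(-42 - -59691\right) + L{\left(-7 \right)} = \left(-42 - -59691\right) + \left(-7\right)^{2} = \left(-42 + 59691\right) + 49 = 59649 + 49 = 59698$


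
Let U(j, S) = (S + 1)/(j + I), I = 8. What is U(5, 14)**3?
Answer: 3375/2197 ≈ 1.5362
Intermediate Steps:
U(j, S) = (1 + S)/(8 + j) (U(j, S) = (S + 1)/(j + 8) = (1 + S)/(8 + j))
U(5, 14)**3 = ((1 + 14)/(8 + 5))**3 = (15/13)**3 = 3375/2197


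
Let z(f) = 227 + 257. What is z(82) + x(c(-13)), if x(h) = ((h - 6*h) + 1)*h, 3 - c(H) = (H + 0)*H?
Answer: -137462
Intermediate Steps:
z(f) = 484
c(H) = 3 - H² (c(H) = 3 - (H + 0)*H = 3 - H*H = 3 - H²)
x(h) = h*(1 - 5*h) (x(h) = (-5*h + 1)*h = (1 - 5*h)*h = h*(1 - 5*h))
z(82) + x(c(-13)) = 484 + (3 - 1*(-13)²)*(1 - 5*(3 - 1*(-13)²)) = 484 + (3 - 1*169)*(1 - 5*(3 - 1*169)) = 484 + (3 - 169)*(1 - 5*(3 - 169)) = 484 - 166*(1 - 5*(-166)) = 484 - 166*(1 + 830) = 484 - 166*831 = 484 - 137946 = -137462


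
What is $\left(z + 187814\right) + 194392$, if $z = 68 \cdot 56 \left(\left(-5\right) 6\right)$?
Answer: $267966$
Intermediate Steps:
$z = -114240$ ($z = 3808 \left(-30\right) = -114240$)
$\left(z + 187814\right) + 194392 = \left(-114240 + 187814\right) + 194392 = 73574 + 194392 = 267966$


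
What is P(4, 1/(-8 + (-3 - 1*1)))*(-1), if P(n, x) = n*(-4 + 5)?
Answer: -4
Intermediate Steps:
P(n, x) = n (P(n, x) = n*1 = n)
P(4, 1/(-8 + (-3 - 1*1)))*(-1) = 4*(-1) = -4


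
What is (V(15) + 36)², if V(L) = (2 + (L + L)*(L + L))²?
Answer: 662010049600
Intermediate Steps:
V(L) = (2 + 4*L²)² (V(L) = (2 + (2*L)*(2*L))² = (2 + 4*L²)²)
(V(15) + 36)² = (4*(1 + 2*15²)² + 36)² = (4*(1 + 2*225)² + 36)² = (4*(1 + 450)² + 36)² = (4*451² + 36)² = (4*203401 + 36)² = (813604 + 36)² = 813640² = 662010049600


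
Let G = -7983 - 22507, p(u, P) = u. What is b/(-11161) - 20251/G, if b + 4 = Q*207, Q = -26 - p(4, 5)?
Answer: 415486271/340298890 ≈ 1.2209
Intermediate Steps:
G = -30490
Q = -30 (Q = -26 - 1*4 = -26 - 4 = -30)
b = -6214 (b = -4 - 30*207 = -4 - 6210 = -6214)
b/(-11161) - 20251/G = -6214/(-11161) - 20251/(-30490) = -6214*(-1/11161) - 20251*(-1/30490) = 6214/11161 + 20251/30490 = 415486271/340298890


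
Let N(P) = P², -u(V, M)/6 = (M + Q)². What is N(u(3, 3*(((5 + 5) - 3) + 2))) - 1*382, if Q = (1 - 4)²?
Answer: 60465794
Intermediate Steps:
Q = 9 (Q = (-3)² = 9)
u(V, M) = -6*(9 + M)² (u(V, M) = -6*(M + 9)² = -6*(9 + M)²)
N(u(3, 3*(((5 + 5) - 3) + 2))) - 1*382 = (-6*(9 + 3*(((5 + 5) - 3) + 2))²)² - 1*382 = (-6*(9 + 3*((10 - 3) + 2))²)² - 382 = (-6*(9 + 3*(7 + 2))²)² - 382 = (-6*(9 + 3*9)²)² - 382 = (-6*(9 + 27)²)² - 382 = (-6*36²)² - 382 = (-6*1296)² - 382 = (-7776)² - 382 = 60466176 - 382 = 60465794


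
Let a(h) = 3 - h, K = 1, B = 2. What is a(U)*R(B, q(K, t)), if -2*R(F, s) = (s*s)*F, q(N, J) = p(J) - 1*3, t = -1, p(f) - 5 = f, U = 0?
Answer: -3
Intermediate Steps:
p(f) = 5 + f
q(N, J) = 2 + J (q(N, J) = (5 + J) - 1*3 = (5 + J) - 3 = 2 + J)
R(F, s) = -F*s²/2 (R(F, s) = -s*s*F/2 = -s²*F/2 = -F*s²/2)
a(U)*R(B, q(K, t)) = (3 - 1*0)*(-½*2*(2 - 1)²) = (3 + 0)*(-½*2*1²) = 3*(-½*2*1) = 3*(-1) = -3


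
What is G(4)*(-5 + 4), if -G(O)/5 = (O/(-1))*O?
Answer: -80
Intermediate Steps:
G(O) = 5*O² (G(O) = -5*O/(-1)*O = -5*O*(-1)*O = -5*(-O)*O = -(-5)*O² = 5*O²)
G(4)*(-5 + 4) = (5*4²)*(-5 + 4) = (5*16)*(-1) = 80*(-1) = -80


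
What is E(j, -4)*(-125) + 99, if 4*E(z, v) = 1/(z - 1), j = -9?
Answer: 817/8 ≈ 102.13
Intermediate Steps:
E(z, v) = 1/(4*(-1 + z)) (E(z, v) = 1/(4*(z - 1)) = 1/(4*(-1 + z)))
E(j, -4)*(-125) + 99 = (1/(4*(-1 - 9)))*(-125) + 99 = ((¼)/(-10))*(-125) + 99 = ((¼)*(-⅒))*(-125) + 99 = -1/40*(-125) + 99 = 25/8 + 99 = 817/8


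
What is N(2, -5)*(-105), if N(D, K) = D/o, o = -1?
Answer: 210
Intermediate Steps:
N(D, K) = -D (N(D, K) = D/(-1) = D*(-1) = -D)
N(2, -5)*(-105) = -1*2*(-105) = -2*(-105) = 210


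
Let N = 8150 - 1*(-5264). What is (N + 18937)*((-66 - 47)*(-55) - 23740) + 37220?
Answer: -566914055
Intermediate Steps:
N = 13414 (N = 8150 + 5264 = 13414)
(N + 18937)*((-66 - 47)*(-55) - 23740) + 37220 = (13414 + 18937)*((-66 - 47)*(-55) - 23740) + 37220 = 32351*(-113*(-55) - 23740) + 37220 = 32351*(6215 - 23740) + 37220 = 32351*(-17525) + 37220 = -566951275 + 37220 = -566914055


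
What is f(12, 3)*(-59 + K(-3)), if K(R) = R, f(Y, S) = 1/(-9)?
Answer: 62/9 ≈ 6.8889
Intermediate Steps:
f(Y, S) = -1/9
f(12, 3)*(-59 + K(-3)) = -(-59 - 3)/9 = -1/9*(-62) = 62/9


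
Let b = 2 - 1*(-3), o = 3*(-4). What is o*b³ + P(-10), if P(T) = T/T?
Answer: -1499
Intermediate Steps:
o = -12
b = 5 (b = 2 + 3 = 5)
P(T) = 1
o*b³ + P(-10) = -12*5³ + 1 = -12*125 + 1 = -1500 + 1 = -1499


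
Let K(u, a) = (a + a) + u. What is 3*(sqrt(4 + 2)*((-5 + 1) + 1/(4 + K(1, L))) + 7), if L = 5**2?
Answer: 21 - 657*sqrt(6)/55 ≈ -8.2603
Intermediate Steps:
L = 25
K(u, a) = u + 2*a (K(u, a) = 2*a + u = u + 2*a)
3*(sqrt(4 + 2)*((-5 + 1) + 1/(4 + K(1, L))) + 7) = 3*(sqrt(4 + 2)*((-5 + 1) + 1/(4 + (1 + 2*25))) + 7) = 3*(sqrt(6)*(-4 + 1/(4 + (1 + 50))) + 7) = 3*(sqrt(6)*(-4 + 1/(4 + 51)) + 7) = 3*(sqrt(6)*(-4 + 1/55) + 7) = 3*(sqrt(6)*(-219/55) + 7) = 3*(-219*sqrt(6)/55 + 7) = 3*(7 - 219*sqrt(6)/55) = 21 - 657*sqrt(6)/55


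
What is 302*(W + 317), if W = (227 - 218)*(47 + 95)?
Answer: 481690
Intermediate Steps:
W = 1278 (W = 9*142 = 1278)
302*(W + 317) = 302*(1278 + 317) = 302*1595 = 481690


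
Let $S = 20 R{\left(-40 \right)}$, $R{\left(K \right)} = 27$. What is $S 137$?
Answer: $73980$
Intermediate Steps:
$S = 540$ ($S = 20 \cdot 27 = 540$)
$S 137 = 540 \cdot 137 = 73980$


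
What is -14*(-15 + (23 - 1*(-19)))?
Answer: -378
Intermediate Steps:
-14*(-15 + (23 - 1*(-19))) = -14*(-15 + (23 + 19)) = -14*(-15 + 42) = -14*27 = -378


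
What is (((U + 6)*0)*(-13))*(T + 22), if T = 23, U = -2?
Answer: 0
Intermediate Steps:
(((U + 6)*0)*(-13))*(T + 22) = (((-2 + 6)*0)*(-13))*(23 + 22) = ((4*0)*(-13))*45 = (0*(-13))*45 = 0*45 = 0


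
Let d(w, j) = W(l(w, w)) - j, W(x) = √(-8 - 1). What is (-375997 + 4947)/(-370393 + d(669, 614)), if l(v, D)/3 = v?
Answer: 7647897075/7647010781 + 185525*I/22941032343 ≈ 1.0001 + 8.087e-6*I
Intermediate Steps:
l(v, D) = 3*v
W(x) = 3*I (W(x) = √(-9) = 3*I)
d(w, j) = -j + 3*I (d(w, j) = 3*I - j = -j + 3*I)
(-375997 + 4947)/(-370393 + d(669, 614)) = (-375997 + 4947)/(-370393 + (-1*614 + 3*I)) = -371050/(-370393 + (-614 + 3*I)) = -371050*(-371007 - 3*I)/137646194058 = -185525*(-371007 - 3*I)/68823097029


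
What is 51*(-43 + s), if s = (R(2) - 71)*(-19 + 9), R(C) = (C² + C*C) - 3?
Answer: 31467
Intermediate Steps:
R(C) = -3 + 2*C² (R(C) = (C² + C²) - 3 = 2*C² - 3 = -3 + 2*C²)
s = 660 (s = ((-3 + 2*2²) - 71)*(-19 + 9) = ((-3 + 2*4) - 71)*(-10) = ((-3 + 8) - 71)*(-10) = (5 - 71)*(-10) = -66*(-10) = 660)
51*(-43 + s) = 51*(-43 + 660) = 51*617 = 31467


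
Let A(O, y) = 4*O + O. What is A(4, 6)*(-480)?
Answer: -9600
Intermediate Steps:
A(O, y) = 5*O
A(4, 6)*(-480) = (5*4)*(-480) = 20*(-480) = -9600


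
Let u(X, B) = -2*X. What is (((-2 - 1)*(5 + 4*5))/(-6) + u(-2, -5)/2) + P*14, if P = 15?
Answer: 449/2 ≈ 224.50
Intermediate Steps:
(((-2 - 1)*(5 + 4*5))/(-6) + u(-2, -5)/2) + P*14 = (((-2 - 1)*(5 + 4*5))/(-6) - 2*(-2)/2) + 15*14 = (-3*(5 + 20)*(-⅙) + 4*(½)) + 210 = (-3*25*(-⅙) + 2) + 210 = (-75*(-⅙) + 2) + 210 = (25/2 + 2) + 210 = 29/2 + 210 = 449/2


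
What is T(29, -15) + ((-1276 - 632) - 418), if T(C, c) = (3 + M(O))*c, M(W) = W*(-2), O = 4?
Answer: -2251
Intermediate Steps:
M(W) = -2*W
T(C, c) = -5*c (T(C, c) = (3 - 2*4)*c = (3 - 8)*c = -5*c)
T(29, -15) + ((-1276 - 632) - 418) = -5*(-15) + ((-1276 - 632) - 418) = 75 + (-1908 - 418) = 75 - 2326 = -2251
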